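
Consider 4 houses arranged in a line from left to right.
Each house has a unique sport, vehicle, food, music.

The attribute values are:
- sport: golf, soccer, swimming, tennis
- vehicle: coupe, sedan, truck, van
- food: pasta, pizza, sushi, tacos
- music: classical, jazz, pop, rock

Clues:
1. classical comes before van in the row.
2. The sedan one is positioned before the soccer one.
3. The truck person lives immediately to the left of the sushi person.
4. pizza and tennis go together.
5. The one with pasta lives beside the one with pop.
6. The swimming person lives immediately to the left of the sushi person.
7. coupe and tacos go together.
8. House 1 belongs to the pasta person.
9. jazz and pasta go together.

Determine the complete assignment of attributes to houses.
Solution:

House | Sport | Vehicle | Food | Music
--------------------------------------
  1   | swimming | truck | pasta | jazz
  2   | golf | sedan | sushi | pop
  3   | soccer | coupe | tacos | classical
  4   | tennis | van | pizza | rock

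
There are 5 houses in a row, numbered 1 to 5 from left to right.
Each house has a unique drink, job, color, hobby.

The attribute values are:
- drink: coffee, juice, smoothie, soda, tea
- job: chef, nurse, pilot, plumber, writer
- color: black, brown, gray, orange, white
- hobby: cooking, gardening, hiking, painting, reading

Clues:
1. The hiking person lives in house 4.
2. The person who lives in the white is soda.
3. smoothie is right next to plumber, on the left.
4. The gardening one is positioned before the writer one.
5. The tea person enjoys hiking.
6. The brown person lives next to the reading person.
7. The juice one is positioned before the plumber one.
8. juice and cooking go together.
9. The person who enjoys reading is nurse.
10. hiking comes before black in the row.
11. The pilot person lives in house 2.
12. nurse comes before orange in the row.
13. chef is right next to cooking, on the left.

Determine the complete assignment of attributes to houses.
Solution:

House | Drink | Job | Color | Hobby
-----------------------------------
  1   | soda | chef | white | gardening
  2   | juice | pilot | brown | cooking
  3   | smoothie | nurse | gray | reading
  4   | tea | plumber | orange | hiking
  5   | coffee | writer | black | painting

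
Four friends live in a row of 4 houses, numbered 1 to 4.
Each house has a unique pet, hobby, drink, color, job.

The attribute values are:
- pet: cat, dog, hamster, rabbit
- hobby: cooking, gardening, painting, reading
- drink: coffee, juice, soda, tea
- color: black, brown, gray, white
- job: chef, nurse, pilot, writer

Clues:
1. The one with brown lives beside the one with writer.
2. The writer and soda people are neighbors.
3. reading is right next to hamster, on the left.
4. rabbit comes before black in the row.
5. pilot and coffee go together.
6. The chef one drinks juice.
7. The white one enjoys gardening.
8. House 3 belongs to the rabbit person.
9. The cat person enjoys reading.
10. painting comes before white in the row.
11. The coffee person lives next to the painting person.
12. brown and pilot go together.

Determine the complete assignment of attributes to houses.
Solution:

House | Pet | Hobby | Drink | Color | Job
-----------------------------------------
  1   | cat | reading | coffee | brown | pilot
  2   | hamster | painting | tea | gray | writer
  3   | rabbit | gardening | soda | white | nurse
  4   | dog | cooking | juice | black | chef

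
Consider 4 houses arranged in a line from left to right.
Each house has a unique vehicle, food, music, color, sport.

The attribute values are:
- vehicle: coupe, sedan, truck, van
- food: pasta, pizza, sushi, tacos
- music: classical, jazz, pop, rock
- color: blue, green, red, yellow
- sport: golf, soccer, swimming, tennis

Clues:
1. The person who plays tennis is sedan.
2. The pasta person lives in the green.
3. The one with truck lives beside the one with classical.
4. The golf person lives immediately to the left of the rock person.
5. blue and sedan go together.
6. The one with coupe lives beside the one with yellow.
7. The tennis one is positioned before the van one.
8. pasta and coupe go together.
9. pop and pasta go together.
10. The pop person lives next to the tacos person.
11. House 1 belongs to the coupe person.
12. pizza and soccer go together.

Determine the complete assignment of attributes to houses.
Solution:

House | Vehicle | Food | Music | Color | Sport
----------------------------------------------
  1   | coupe | pasta | pop | green | golf
  2   | truck | tacos | rock | yellow | swimming
  3   | sedan | sushi | classical | blue | tennis
  4   | van | pizza | jazz | red | soccer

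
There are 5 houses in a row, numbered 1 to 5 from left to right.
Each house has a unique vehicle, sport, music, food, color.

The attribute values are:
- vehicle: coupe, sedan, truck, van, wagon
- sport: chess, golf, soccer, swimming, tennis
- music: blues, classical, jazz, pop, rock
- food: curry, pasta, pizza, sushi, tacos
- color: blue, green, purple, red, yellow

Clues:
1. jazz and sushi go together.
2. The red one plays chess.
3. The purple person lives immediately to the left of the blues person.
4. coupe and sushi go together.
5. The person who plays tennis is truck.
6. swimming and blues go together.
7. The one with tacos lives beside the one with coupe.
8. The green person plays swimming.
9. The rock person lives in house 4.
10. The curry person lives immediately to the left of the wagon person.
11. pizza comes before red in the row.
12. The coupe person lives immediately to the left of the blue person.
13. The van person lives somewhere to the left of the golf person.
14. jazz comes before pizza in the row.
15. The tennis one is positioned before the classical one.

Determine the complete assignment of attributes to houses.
Solution:

House | Vehicle | Sport | Music | Food | Color
----------------------------------------------
  1   | van | soccer | pop | curry | purple
  2   | wagon | swimming | blues | tacos | green
  3   | coupe | golf | jazz | sushi | yellow
  4   | truck | tennis | rock | pizza | blue
  5   | sedan | chess | classical | pasta | red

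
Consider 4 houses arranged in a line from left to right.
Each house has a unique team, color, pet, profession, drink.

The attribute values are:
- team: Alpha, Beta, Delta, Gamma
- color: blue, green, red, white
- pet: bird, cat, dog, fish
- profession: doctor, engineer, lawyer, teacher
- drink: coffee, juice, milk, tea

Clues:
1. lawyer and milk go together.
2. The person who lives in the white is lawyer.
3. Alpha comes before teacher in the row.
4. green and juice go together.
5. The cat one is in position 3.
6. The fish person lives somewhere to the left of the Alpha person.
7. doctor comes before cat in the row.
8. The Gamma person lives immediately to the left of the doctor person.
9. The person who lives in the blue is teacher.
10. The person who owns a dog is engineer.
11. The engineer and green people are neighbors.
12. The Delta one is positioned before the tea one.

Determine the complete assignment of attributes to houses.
Solution:

House | Team | Color | Pet | Profession | Drink
-----------------------------------------------
  1   | Gamma | red | dog | engineer | coffee
  2   | Delta | green | fish | doctor | juice
  3   | Alpha | white | cat | lawyer | milk
  4   | Beta | blue | bird | teacher | tea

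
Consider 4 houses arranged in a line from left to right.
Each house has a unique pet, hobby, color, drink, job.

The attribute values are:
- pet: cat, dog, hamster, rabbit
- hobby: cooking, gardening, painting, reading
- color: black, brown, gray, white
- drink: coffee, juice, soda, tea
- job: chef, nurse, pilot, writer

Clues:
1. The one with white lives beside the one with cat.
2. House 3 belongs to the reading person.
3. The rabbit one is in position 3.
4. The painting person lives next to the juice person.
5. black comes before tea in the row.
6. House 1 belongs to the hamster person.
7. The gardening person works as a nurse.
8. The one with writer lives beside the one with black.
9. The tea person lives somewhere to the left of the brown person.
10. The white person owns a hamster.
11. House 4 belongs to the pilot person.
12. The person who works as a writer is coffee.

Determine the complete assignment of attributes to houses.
Solution:

House | Pet | Hobby | Color | Drink | Job
-----------------------------------------
  1   | hamster | painting | white | coffee | writer
  2   | cat | gardening | black | juice | nurse
  3   | rabbit | reading | gray | tea | chef
  4   | dog | cooking | brown | soda | pilot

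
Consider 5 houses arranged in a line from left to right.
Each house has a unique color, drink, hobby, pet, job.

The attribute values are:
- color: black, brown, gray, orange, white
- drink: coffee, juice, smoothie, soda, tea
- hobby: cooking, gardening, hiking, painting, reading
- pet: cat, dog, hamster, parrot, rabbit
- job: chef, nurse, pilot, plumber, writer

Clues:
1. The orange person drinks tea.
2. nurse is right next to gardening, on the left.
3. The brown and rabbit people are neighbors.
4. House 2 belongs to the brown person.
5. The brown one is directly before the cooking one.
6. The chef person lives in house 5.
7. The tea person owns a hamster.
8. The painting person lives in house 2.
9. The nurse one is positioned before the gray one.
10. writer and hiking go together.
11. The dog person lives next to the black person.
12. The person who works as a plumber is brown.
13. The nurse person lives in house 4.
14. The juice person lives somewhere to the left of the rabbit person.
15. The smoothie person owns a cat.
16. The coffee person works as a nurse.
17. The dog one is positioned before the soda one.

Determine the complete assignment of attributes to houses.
Solution:

House | Color | Drink | Hobby | Pet | Job
-----------------------------------------
  1   | orange | tea | hiking | hamster | writer
  2   | brown | juice | painting | dog | plumber
  3   | black | soda | cooking | rabbit | pilot
  4   | white | coffee | reading | parrot | nurse
  5   | gray | smoothie | gardening | cat | chef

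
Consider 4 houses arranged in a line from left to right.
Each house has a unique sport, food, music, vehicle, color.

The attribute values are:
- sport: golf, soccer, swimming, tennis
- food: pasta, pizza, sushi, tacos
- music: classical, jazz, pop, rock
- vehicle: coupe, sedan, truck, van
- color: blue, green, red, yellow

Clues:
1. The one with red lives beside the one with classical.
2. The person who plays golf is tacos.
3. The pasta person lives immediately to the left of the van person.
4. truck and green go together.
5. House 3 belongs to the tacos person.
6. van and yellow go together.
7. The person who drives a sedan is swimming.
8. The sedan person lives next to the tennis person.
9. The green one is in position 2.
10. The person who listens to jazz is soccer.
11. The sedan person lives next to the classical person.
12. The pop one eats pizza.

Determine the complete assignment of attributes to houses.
Solution:

House | Sport | Food | Music | Vehicle | Color
----------------------------------------------
  1   | swimming | pizza | pop | sedan | red
  2   | tennis | pasta | classical | truck | green
  3   | golf | tacos | rock | van | yellow
  4   | soccer | sushi | jazz | coupe | blue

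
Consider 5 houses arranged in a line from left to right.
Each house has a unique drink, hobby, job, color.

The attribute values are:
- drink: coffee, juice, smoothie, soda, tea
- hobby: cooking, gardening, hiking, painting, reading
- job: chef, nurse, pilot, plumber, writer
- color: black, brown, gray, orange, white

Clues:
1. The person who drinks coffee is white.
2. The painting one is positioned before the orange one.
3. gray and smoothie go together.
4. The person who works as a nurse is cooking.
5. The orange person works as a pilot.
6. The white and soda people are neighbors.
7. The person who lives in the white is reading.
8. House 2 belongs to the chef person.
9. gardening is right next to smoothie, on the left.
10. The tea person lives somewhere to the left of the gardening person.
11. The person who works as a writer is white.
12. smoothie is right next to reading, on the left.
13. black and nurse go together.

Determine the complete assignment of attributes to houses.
Solution:

House | Drink | Hobby | Job | Color
-----------------------------------
  1   | tea | cooking | nurse | black
  2   | juice | gardening | chef | brown
  3   | smoothie | painting | plumber | gray
  4   | coffee | reading | writer | white
  5   | soda | hiking | pilot | orange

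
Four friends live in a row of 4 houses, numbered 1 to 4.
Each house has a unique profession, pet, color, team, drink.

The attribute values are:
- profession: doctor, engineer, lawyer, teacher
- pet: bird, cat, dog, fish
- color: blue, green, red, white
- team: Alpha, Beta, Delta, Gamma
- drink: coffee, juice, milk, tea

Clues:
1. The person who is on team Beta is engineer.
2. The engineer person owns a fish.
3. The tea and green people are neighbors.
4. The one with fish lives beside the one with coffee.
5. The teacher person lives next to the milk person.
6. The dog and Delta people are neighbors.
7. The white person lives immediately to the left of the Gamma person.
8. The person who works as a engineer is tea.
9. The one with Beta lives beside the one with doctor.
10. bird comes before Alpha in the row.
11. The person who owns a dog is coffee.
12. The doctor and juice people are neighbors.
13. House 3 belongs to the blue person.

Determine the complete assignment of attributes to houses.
Solution:

House | Profession | Pet | Color | Team | Drink
-----------------------------------------------
  1   | engineer | fish | white | Beta | tea
  2   | doctor | dog | green | Gamma | coffee
  3   | teacher | bird | blue | Delta | juice
  4   | lawyer | cat | red | Alpha | milk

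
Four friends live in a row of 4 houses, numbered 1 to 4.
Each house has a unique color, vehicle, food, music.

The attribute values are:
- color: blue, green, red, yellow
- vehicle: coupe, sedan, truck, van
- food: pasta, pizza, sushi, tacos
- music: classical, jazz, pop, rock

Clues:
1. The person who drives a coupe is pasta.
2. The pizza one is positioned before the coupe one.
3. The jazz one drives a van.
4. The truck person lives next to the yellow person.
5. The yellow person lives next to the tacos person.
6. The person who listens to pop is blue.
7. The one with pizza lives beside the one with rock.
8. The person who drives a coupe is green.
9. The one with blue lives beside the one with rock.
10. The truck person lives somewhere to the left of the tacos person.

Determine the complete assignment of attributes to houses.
Solution:

House | Color | Vehicle | Food | Music
--------------------------------------
  1   | blue | truck | pizza | pop
  2   | yellow | sedan | sushi | rock
  3   | red | van | tacos | jazz
  4   | green | coupe | pasta | classical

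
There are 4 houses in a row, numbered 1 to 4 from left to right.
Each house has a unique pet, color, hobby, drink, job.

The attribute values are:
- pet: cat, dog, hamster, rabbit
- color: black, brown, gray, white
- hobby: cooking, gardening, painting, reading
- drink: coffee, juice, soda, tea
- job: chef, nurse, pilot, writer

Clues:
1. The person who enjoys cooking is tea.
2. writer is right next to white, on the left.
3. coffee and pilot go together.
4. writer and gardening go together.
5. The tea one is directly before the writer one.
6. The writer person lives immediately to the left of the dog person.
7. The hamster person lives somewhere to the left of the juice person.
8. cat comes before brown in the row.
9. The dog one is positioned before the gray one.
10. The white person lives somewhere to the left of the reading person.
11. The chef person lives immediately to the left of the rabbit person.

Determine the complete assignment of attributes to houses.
Solution:

House | Pet | Color | Hobby | Drink | Job
-----------------------------------------
  1   | cat | black | cooking | tea | nurse
  2   | hamster | brown | gardening | soda | writer
  3   | dog | white | painting | juice | chef
  4   | rabbit | gray | reading | coffee | pilot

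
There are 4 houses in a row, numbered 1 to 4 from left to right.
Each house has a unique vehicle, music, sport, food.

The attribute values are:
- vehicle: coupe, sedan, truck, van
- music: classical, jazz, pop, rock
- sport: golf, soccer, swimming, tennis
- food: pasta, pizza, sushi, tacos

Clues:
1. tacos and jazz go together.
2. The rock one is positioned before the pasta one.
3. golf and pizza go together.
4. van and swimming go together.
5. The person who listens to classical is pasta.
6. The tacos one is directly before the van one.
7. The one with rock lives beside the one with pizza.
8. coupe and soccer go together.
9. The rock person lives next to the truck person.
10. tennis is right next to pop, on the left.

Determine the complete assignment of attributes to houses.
Solution:

House | Vehicle | Music | Sport | Food
--------------------------------------
  1   | sedan | rock | tennis | sushi
  2   | truck | pop | golf | pizza
  3   | coupe | jazz | soccer | tacos
  4   | van | classical | swimming | pasta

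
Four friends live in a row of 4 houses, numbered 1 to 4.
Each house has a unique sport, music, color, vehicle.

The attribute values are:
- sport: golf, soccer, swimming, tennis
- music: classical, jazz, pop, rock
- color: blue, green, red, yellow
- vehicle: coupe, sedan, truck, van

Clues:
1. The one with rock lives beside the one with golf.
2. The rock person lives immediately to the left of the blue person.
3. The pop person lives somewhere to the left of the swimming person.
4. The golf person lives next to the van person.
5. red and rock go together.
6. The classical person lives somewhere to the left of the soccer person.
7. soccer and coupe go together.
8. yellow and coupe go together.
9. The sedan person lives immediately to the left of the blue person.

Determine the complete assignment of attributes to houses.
Solution:

House | Sport | Music | Color | Vehicle
---------------------------------------
  1   | tennis | rock | red | sedan
  2   | golf | pop | blue | truck
  3   | swimming | classical | green | van
  4   | soccer | jazz | yellow | coupe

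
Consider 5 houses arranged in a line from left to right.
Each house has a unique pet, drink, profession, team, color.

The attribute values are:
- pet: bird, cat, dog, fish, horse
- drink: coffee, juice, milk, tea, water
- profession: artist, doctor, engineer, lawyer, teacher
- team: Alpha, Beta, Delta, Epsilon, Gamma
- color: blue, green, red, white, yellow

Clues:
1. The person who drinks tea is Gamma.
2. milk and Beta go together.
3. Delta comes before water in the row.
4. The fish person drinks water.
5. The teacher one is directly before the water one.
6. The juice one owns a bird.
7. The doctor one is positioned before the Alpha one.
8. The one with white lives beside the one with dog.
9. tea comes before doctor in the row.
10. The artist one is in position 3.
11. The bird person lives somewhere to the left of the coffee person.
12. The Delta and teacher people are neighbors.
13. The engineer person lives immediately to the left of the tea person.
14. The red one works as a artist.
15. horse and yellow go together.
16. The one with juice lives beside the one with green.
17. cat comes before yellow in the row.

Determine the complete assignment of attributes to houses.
Solution:

House | Pet | Drink | Profession | Team | Color
-----------------------------------------------
  1   | bird | juice | engineer | Delta | white
  2   | dog | tea | teacher | Gamma | green
  3   | fish | water | artist | Epsilon | red
  4   | cat | milk | doctor | Beta | blue
  5   | horse | coffee | lawyer | Alpha | yellow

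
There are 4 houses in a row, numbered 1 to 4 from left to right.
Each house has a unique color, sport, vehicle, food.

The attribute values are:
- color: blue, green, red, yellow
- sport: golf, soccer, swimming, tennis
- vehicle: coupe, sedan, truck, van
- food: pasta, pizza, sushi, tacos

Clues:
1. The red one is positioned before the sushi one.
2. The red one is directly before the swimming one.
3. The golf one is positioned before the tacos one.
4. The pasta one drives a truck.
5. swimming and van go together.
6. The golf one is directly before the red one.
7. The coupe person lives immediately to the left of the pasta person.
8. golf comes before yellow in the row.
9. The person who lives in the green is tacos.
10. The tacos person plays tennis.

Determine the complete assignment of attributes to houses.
Solution:

House | Color | Sport | Vehicle | Food
--------------------------------------
  1   | blue | golf | coupe | pizza
  2   | red | soccer | truck | pasta
  3   | yellow | swimming | van | sushi
  4   | green | tennis | sedan | tacos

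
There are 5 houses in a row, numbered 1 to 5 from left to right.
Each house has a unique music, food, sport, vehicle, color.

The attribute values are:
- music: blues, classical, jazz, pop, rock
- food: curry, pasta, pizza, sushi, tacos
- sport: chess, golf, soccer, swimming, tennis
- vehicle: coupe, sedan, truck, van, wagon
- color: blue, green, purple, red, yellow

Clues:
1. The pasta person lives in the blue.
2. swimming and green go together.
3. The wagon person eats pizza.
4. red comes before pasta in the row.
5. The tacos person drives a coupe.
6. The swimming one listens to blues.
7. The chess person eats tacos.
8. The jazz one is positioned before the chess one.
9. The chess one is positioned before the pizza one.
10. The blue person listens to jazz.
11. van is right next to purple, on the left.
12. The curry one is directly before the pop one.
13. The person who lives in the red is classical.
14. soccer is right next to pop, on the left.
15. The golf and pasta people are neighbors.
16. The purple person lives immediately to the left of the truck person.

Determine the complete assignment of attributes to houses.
Solution:

House | Music | Food | Sport | Vehicle | Color
----------------------------------------------
  1   | classical | curry | soccer | van | red
  2   | pop | sushi | golf | sedan | purple
  3   | jazz | pasta | tennis | truck | blue
  4   | rock | tacos | chess | coupe | yellow
  5   | blues | pizza | swimming | wagon | green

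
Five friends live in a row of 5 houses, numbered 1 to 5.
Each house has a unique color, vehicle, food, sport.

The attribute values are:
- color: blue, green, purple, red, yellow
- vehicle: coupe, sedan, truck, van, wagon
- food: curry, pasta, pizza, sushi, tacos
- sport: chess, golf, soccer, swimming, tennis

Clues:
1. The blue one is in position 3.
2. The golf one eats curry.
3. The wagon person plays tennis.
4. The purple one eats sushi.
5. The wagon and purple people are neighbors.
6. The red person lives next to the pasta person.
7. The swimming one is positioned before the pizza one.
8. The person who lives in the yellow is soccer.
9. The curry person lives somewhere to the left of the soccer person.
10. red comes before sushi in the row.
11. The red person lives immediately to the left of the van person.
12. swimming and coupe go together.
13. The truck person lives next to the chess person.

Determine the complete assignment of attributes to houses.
Solution:

House | Color | Vehicle | Food | Sport
--------------------------------------
  1   | red | truck | curry | golf
  2   | green | van | pasta | chess
  3   | blue | wagon | tacos | tennis
  4   | purple | coupe | sushi | swimming
  5   | yellow | sedan | pizza | soccer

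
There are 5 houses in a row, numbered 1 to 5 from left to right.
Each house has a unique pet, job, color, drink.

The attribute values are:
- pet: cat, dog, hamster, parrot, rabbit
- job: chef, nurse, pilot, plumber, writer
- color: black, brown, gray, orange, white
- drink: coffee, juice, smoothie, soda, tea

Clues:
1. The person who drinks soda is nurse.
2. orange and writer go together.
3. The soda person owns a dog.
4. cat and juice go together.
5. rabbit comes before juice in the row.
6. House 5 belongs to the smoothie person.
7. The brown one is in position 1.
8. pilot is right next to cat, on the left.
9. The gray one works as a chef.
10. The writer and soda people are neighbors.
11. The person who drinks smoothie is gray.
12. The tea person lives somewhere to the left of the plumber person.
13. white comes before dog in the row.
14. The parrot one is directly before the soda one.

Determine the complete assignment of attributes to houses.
Solution:

House | Pet | Job | Color | Drink
---------------------------------
  1   | rabbit | pilot | brown | tea
  2   | cat | plumber | white | juice
  3   | parrot | writer | orange | coffee
  4   | dog | nurse | black | soda
  5   | hamster | chef | gray | smoothie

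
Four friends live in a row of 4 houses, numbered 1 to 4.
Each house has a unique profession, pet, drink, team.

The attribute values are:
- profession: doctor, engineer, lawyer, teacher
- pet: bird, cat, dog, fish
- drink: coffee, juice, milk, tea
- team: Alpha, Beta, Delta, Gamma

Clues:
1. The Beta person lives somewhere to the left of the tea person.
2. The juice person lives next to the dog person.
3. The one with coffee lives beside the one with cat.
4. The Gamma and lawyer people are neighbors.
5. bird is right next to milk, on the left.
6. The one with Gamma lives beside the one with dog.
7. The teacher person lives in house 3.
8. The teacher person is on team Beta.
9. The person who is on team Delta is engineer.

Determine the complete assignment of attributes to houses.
Solution:

House | Profession | Pet | Drink | Team
---------------------------------------
  1   | doctor | bird | juice | Gamma
  2   | lawyer | dog | milk | Alpha
  3   | teacher | fish | coffee | Beta
  4   | engineer | cat | tea | Delta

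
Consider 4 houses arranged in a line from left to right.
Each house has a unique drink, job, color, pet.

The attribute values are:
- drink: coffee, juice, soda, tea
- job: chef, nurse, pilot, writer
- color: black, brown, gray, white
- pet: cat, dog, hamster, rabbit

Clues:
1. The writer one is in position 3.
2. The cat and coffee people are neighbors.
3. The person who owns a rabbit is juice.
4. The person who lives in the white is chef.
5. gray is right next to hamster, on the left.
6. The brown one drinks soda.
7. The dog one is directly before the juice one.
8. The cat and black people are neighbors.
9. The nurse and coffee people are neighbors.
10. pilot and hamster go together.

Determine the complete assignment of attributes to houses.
Solution:

House | Drink | Job | Color | Pet
---------------------------------
  1   | tea | nurse | gray | cat
  2   | coffee | pilot | black | hamster
  3   | soda | writer | brown | dog
  4   | juice | chef | white | rabbit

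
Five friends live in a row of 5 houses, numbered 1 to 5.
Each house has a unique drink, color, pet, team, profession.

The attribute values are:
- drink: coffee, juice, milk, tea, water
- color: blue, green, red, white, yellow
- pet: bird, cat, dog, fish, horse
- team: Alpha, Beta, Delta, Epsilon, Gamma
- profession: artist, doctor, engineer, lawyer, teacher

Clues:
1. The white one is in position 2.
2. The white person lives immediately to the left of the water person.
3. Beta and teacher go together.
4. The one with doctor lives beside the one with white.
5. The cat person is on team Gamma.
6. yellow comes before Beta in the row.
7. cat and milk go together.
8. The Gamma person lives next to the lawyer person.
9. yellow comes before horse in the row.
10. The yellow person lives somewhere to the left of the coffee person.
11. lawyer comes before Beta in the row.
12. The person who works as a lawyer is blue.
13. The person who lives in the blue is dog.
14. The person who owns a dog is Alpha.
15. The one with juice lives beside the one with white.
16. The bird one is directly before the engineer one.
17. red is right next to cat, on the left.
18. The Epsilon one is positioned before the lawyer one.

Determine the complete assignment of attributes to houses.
Solution:

House | Drink | Color | Pet | Team | Profession
-----------------------------------------------
  1   | juice | red | bird | Epsilon | doctor
  2   | milk | white | cat | Gamma | engineer
  3   | water | blue | dog | Alpha | lawyer
  4   | tea | yellow | fish | Delta | artist
  5   | coffee | green | horse | Beta | teacher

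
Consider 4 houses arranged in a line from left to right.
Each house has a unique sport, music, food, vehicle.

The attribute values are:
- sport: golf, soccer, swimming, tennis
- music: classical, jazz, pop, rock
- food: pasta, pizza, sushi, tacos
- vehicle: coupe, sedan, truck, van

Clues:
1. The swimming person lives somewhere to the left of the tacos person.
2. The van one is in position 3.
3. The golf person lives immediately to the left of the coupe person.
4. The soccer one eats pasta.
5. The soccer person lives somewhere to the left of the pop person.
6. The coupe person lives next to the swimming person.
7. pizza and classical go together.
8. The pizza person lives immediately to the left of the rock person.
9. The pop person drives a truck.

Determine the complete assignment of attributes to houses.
Solution:

House | Sport | Music | Food | Vehicle
--------------------------------------
  1   | golf | classical | pizza | sedan
  2   | soccer | rock | pasta | coupe
  3   | swimming | jazz | sushi | van
  4   | tennis | pop | tacos | truck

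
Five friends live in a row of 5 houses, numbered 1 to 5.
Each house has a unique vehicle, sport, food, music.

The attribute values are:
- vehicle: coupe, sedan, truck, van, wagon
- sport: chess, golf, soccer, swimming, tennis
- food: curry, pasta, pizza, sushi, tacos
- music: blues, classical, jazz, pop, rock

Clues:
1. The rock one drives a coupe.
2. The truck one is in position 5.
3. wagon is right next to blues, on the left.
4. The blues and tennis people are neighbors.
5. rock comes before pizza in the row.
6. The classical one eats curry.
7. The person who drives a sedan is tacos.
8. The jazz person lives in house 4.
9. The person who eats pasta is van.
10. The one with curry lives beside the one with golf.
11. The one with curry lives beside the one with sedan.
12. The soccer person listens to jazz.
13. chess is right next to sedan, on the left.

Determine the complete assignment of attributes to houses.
Solution:

House | Vehicle | Sport | Food | Music
--------------------------------------
  1   | wagon | chess | curry | classical
  2   | sedan | golf | tacos | blues
  3   | coupe | tennis | sushi | rock
  4   | van | soccer | pasta | jazz
  5   | truck | swimming | pizza | pop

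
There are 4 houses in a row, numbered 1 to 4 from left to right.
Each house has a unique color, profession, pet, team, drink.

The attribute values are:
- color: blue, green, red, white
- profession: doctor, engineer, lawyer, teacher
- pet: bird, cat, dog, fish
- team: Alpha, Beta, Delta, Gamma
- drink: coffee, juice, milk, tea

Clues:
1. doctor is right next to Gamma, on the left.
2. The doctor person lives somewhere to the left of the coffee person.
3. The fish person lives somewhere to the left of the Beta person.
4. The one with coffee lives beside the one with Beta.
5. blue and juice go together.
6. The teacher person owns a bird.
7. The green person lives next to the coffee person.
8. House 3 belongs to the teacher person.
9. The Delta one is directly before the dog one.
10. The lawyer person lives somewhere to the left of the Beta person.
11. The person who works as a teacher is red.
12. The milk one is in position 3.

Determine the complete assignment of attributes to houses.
Solution:

House | Color | Profession | Pet | Team | Drink
-----------------------------------------------
  1   | green | doctor | fish | Delta | tea
  2   | white | lawyer | dog | Gamma | coffee
  3   | red | teacher | bird | Beta | milk
  4   | blue | engineer | cat | Alpha | juice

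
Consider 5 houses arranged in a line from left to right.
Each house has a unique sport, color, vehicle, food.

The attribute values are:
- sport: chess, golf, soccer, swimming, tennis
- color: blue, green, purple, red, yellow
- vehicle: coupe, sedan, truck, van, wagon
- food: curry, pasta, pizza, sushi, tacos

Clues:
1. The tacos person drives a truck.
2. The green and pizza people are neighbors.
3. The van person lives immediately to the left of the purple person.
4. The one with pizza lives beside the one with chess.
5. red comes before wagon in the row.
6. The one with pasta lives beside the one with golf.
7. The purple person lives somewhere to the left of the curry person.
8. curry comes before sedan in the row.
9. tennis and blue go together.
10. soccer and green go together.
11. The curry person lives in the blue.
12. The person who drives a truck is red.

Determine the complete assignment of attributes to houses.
Solution:

House | Sport | Color | Vehicle | Food
--------------------------------------
  1   | soccer | green | van | pasta
  2   | golf | purple | coupe | pizza
  3   | chess | red | truck | tacos
  4   | tennis | blue | wagon | curry
  5   | swimming | yellow | sedan | sushi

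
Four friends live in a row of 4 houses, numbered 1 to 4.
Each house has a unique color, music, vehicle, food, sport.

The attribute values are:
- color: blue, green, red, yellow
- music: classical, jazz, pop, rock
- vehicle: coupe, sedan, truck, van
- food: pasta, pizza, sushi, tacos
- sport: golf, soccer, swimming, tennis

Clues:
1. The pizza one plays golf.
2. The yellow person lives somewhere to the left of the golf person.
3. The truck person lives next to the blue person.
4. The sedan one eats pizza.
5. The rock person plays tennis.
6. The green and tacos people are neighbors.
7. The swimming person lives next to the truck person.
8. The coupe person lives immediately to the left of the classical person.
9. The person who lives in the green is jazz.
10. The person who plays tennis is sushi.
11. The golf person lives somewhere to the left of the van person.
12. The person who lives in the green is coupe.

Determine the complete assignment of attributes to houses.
Solution:

House | Color | Music | Vehicle | Food | Sport
----------------------------------------------
  1   | green | jazz | coupe | pasta | swimming
  2   | yellow | classical | truck | tacos | soccer
  3   | blue | pop | sedan | pizza | golf
  4   | red | rock | van | sushi | tennis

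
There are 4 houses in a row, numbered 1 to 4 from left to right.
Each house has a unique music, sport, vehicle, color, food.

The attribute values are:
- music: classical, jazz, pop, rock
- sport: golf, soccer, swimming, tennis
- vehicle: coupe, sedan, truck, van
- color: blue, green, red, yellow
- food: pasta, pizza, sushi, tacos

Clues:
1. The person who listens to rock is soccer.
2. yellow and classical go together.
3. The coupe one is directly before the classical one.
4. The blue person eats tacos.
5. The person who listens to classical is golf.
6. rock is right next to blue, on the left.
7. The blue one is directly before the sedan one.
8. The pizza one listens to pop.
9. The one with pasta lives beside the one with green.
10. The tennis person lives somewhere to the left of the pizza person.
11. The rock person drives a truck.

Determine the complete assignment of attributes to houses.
Solution:

House | Music | Sport | Vehicle | Color | Food
----------------------------------------------
  1   | rock | soccer | truck | red | sushi
  2   | jazz | tennis | coupe | blue | tacos
  3   | classical | golf | sedan | yellow | pasta
  4   | pop | swimming | van | green | pizza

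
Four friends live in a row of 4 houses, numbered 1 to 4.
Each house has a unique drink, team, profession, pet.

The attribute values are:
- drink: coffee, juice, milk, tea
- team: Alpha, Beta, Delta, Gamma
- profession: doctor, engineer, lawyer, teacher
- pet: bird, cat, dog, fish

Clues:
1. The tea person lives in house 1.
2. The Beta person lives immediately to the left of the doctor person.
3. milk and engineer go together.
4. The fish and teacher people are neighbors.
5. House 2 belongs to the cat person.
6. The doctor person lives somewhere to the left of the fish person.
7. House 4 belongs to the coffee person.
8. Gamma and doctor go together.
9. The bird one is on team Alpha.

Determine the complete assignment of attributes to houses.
Solution:

House | Drink | Team | Profession | Pet
---------------------------------------
  1   | tea | Beta | lawyer | dog
  2   | juice | Gamma | doctor | cat
  3   | milk | Delta | engineer | fish
  4   | coffee | Alpha | teacher | bird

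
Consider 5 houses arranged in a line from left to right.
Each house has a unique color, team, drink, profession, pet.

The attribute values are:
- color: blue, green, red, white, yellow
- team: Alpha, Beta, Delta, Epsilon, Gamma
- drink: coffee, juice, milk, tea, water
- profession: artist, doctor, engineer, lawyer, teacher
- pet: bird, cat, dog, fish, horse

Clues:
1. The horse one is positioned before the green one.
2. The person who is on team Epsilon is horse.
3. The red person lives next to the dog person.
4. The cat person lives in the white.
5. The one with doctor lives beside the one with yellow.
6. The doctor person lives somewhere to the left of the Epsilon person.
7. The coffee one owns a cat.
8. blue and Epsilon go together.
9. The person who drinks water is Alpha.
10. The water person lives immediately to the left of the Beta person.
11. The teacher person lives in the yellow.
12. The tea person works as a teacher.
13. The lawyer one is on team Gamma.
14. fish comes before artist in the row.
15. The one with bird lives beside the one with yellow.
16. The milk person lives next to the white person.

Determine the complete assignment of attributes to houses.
Solution:

House | Color | Team | Drink | Profession | Pet
-----------------------------------------------
  1   | red | Alpha | water | doctor | bird
  2   | yellow | Beta | tea | teacher | dog
  3   | blue | Epsilon | juice | engineer | horse
  4   | green | Gamma | milk | lawyer | fish
  5   | white | Delta | coffee | artist | cat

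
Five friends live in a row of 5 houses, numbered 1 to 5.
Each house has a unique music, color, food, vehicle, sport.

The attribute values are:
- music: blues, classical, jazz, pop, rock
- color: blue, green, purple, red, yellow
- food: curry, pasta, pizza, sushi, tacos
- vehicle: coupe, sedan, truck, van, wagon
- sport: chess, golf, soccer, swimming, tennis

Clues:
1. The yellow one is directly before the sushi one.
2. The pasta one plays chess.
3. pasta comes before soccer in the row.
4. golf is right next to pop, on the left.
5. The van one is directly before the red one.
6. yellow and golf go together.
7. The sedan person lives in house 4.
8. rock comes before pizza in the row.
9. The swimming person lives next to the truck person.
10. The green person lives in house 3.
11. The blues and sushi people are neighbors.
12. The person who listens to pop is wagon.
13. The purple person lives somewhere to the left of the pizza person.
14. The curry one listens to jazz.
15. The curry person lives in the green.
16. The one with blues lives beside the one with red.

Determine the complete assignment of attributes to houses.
Solution:

House | Music | Color | Food | Vehicle | Sport
----------------------------------------------
  1   | blues | yellow | tacos | van | golf
  2   | pop | red | sushi | wagon | swimming
  3   | jazz | green | curry | truck | tennis
  4   | rock | purple | pasta | sedan | chess
  5   | classical | blue | pizza | coupe | soccer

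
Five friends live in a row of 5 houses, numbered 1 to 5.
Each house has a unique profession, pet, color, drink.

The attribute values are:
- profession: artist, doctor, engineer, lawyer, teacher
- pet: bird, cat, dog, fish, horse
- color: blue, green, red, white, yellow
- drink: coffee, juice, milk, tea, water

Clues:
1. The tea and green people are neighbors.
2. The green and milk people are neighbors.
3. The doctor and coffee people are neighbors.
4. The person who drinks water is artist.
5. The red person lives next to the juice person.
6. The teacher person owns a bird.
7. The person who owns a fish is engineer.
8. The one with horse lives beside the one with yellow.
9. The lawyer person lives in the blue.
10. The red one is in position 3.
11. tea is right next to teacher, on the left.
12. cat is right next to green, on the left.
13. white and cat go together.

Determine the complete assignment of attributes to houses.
Solution:

House | Profession | Pet | Color | Drink
----------------------------------------
  1   | doctor | cat | white | tea
  2   | teacher | bird | green | coffee
  3   | engineer | fish | red | milk
  4   | lawyer | horse | blue | juice
  5   | artist | dog | yellow | water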